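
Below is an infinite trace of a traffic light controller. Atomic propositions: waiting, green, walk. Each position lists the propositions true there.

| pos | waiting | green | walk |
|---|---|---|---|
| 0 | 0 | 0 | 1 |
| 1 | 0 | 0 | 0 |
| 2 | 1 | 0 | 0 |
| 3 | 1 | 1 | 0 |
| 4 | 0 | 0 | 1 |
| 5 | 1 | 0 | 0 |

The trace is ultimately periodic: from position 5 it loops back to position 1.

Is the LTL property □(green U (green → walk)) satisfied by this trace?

green U (green → walk) holds at every position 0..5, and those are all positions ever visited, so □(green U (green → walk)) holds.

Holds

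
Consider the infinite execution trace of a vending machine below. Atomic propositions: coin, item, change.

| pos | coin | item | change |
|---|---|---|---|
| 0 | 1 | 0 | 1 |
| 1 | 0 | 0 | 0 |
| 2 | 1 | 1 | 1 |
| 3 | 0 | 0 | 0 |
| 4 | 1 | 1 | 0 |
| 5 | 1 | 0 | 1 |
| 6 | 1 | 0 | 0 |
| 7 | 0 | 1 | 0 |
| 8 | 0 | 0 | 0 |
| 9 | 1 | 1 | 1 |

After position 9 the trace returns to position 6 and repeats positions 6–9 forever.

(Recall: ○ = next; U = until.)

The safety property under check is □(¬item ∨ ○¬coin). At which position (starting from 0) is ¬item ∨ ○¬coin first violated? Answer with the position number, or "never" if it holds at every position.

4

Check ¬item ∨ ○¬coin at each position in order: 0 ✓, 1 ✓, 2 ✓, 3 ✓.
At position 4 the labels are {coin, item} and the next position 5 has {change, coin}, so ¬item ∨ ○¬coin is false there. This is the first violation.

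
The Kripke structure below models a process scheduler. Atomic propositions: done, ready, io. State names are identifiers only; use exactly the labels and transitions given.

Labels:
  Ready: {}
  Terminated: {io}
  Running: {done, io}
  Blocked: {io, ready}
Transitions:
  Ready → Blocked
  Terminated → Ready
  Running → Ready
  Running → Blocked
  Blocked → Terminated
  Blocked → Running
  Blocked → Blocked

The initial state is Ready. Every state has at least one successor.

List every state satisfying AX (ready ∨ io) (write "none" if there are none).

{Ready, Blocked}

States satisfying ready ∨ io: {Terminated, Running, Blocked}.
States satisfying AX (ready ∨ io): {Ready, Blocked}.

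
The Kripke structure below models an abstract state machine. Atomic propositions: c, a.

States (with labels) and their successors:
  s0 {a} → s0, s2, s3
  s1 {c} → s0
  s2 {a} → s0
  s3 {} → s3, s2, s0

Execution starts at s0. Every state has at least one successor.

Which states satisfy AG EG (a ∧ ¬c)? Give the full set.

none

States satisfying EG (a ∧ ¬c): {s0, s2}.
States satisfying AG EG (a ∧ ¬c): ∅.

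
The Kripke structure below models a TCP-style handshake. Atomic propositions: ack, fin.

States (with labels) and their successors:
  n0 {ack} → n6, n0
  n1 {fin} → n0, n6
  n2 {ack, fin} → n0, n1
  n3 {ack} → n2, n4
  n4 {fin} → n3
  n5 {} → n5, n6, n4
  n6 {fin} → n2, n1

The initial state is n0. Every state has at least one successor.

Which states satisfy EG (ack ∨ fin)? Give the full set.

States satisfying ack ∨ fin: {n0, n1, n2, n3, n4, n6}.
States satisfying EG (ack ∨ fin): {n0, n1, n2, n3, n4, n6}.

{n0, n1, n2, n3, n4, n6}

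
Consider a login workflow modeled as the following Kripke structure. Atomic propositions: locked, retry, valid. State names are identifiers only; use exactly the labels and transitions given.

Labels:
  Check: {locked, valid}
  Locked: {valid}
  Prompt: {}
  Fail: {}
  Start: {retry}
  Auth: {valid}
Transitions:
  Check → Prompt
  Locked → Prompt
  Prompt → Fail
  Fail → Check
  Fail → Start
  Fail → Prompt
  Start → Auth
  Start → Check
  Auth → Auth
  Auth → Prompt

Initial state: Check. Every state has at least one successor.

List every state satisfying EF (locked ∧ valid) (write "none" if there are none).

{Check, Locked, Prompt, Fail, Start, Auth}

States satisfying locked ∧ valid: {Check}.
States satisfying EF (locked ∧ valid): {Check, Locked, Prompt, Fail, Start, Auth}.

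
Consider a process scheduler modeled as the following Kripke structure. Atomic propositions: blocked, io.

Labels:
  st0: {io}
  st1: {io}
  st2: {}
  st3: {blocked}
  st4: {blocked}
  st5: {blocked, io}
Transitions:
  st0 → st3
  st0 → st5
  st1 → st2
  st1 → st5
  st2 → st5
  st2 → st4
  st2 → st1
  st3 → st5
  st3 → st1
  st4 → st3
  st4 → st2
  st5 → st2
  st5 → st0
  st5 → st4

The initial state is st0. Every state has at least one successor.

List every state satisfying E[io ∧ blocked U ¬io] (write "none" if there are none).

{st2, st3, st4, st5}

States satisfying io ∧ blocked: {st5}.
States satisfying ¬io: {st2, st3, st4}.
States satisfying E[io ∧ blocked U ¬io]: {st2, st3, st4, st5}.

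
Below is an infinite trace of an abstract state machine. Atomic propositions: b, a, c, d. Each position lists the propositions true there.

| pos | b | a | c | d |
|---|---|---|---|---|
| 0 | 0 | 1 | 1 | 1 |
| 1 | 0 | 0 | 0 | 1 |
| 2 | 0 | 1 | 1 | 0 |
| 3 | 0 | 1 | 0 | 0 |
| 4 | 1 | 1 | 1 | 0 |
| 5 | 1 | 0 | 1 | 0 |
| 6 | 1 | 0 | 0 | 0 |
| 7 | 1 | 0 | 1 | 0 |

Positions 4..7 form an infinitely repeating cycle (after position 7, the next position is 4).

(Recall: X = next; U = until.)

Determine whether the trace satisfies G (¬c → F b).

¬c → F b holds at every position 0..7, and those are all positions ever visited, so G (¬c → F b) holds.
Positions where ¬c holds: 1, 3, 6.
Check F b at each: 1→ok, 3→ok, 6→ok.

Holds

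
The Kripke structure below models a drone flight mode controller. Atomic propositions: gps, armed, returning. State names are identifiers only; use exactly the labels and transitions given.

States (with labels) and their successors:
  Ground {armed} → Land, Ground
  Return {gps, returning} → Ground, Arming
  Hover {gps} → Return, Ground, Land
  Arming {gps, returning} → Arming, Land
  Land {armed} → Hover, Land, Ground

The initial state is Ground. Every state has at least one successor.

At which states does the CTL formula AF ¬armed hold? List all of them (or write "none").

States satisfying ¬armed: {Return, Hover, Arming}.
States satisfying AF ¬armed: {Return, Hover, Arming}.

{Return, Hover, Arming}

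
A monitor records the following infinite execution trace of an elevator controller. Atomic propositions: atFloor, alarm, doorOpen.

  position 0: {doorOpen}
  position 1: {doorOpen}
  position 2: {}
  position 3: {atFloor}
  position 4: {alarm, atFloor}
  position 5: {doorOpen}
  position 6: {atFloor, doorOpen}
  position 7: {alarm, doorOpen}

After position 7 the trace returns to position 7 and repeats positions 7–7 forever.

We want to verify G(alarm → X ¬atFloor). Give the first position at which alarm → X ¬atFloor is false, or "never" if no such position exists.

never

alarm → X ¬atFloor holds at every position 0..7, and those are all the positions the trace ever visits, so the invariant G(alarm → X ¬atFloor) is never violated.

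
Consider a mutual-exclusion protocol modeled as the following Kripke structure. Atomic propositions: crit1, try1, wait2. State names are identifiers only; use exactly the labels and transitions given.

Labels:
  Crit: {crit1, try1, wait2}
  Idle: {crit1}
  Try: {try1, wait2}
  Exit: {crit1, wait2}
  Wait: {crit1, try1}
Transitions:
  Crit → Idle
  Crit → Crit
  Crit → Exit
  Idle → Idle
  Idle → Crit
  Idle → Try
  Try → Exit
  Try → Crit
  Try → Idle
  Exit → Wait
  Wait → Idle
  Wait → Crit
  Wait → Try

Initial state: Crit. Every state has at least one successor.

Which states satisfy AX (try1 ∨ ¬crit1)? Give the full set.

States satisfying try1 ∨ ¬crit1: {Crit, Try, Wait}.
States satisfying AX (try1 ∨ ¬crit1): {Exit}.

{Exit}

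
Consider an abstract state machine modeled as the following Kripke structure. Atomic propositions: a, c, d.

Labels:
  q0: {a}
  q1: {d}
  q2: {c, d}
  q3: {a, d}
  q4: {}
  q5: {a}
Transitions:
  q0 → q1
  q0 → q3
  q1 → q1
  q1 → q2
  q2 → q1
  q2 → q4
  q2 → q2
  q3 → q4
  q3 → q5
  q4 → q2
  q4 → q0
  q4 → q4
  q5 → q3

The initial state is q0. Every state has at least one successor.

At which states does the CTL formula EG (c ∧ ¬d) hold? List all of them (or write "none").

States satisfying c ∧ ¬d: ∅.
States satisfying EG (c ∧ ¬d): ∅.

none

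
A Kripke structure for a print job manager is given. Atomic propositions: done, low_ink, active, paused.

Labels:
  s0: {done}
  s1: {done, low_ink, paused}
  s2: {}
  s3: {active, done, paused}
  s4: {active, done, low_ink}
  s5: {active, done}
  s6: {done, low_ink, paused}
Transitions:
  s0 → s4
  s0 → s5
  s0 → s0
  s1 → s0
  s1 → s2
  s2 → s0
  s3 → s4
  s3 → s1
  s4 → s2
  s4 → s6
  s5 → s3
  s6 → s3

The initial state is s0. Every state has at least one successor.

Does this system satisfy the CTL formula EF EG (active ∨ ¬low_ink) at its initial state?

States satisfying EG (active ∨ ¬low_ink): {s0, s2, s3, s4, s5}.
States satisfying EF EG (active ∨ ¬low_ink): {s0, s1, s2, s3, s4, s5, s6}.
Some path from s0 reaches a state where EG (active ∨ ¬low_ink) holds.
s0 ∈ Sat(EF EG (active ∨ ¬low_ink)).

Yes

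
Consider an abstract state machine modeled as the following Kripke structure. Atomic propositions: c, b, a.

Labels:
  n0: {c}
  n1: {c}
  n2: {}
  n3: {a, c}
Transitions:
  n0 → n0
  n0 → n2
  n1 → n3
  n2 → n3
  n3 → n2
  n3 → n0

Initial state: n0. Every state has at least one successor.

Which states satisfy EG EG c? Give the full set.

States satisfying EG c: {n0, n1, n3}.
States satisfying EG EG c: {n0, n1, n3}.

{n0, n1, n3}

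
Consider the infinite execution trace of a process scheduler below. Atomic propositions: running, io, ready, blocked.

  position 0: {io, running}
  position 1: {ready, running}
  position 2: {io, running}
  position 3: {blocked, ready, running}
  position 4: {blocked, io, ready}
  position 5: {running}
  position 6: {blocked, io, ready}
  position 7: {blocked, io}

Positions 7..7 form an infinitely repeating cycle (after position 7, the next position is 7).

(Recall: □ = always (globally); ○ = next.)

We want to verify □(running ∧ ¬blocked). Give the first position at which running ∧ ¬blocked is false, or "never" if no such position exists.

Check running ∧ ¬blocked at each position in order: 0 ✓, 1 ✓, 2 ✓.
At position 3 the labels are {blocked, ready, running}, so running ∧ ¬blocked is false there. This is the first violation.

3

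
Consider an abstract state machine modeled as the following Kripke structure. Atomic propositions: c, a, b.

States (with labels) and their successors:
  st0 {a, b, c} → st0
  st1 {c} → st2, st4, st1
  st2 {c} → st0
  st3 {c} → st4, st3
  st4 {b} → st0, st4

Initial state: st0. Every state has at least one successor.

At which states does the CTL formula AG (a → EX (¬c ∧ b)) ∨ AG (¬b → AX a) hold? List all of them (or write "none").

States satisfying a → EX (¬c ∧ b): {st1, st2, st3, st4}.
States satisfying AG (a → EX (¬c ∧ b)): ∅.
States satisfying ¬b → AX a: {st0, st2, st4}.
States satisfying AG (¬b → AX a): {st0, st2, st4}.
States satisfying AG (a → EX (¬c ∧ b)) ∨ AG (¬b → AX a): {st0, st2, st4}.

{st0, st2, st4}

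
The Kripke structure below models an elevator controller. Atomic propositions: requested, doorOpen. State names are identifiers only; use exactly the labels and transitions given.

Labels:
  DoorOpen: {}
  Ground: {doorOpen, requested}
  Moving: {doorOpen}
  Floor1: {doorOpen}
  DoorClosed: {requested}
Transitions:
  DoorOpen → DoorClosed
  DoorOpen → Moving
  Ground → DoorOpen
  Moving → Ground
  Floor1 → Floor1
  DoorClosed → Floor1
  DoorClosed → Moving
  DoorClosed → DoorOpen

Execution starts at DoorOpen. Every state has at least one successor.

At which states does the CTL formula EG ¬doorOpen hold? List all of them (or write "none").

States satisfying ¬doorOpen: {DoorOpen, DoorClosed}.
States satisfying EG ¬doorOpen: {DoorOpen, DoorClosed}.

{DoorOpen, DoorClosed}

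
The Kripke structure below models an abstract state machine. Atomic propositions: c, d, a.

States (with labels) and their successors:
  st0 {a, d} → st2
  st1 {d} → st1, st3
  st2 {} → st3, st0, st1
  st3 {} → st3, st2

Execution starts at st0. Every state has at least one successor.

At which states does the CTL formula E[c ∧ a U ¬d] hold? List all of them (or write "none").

States satisfying c ∧ a: ∅.
States satisfying ¬d: {st2, st3}.
States satisfying E[c ∧ a U ¬d]: {st2, st3}.

{st2, st3}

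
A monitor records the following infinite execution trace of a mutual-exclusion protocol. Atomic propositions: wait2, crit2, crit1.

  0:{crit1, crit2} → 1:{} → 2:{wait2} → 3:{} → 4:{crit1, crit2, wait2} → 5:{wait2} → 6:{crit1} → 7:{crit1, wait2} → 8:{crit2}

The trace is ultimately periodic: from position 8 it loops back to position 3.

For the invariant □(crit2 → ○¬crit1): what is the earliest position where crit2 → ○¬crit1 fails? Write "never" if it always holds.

crit2 → ○¬crit1 holds at every position 0..8, and those are all the positions the trace ever visits, so the invariant □(crit2 → ○¬crit1) is never violated.

never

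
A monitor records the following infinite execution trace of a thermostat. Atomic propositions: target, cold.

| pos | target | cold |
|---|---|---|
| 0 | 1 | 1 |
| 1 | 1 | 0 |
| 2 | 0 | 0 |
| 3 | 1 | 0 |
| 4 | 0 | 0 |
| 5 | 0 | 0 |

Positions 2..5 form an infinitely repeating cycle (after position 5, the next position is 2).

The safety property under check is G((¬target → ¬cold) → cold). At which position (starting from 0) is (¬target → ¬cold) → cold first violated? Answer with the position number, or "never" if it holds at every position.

1

Check (¬target → ¬cold) → cold at each position in order: 0 ✓.
At position 1 the labels are {target}, so (¬target → ¬cold) → cold is false there. This is the first violation.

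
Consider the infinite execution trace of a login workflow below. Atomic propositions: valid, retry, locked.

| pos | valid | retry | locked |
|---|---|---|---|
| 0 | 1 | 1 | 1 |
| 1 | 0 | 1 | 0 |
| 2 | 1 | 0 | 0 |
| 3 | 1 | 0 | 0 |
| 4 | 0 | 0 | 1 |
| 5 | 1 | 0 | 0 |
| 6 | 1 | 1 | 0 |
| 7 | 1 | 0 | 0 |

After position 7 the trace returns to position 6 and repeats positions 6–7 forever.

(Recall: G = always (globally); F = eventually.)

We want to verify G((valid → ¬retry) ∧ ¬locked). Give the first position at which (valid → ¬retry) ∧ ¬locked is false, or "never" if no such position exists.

At position 0 the labels are {locked, retry, valid}, so (valid → ¬retry) ∧ ¬locked is false there. This is the first violation.

0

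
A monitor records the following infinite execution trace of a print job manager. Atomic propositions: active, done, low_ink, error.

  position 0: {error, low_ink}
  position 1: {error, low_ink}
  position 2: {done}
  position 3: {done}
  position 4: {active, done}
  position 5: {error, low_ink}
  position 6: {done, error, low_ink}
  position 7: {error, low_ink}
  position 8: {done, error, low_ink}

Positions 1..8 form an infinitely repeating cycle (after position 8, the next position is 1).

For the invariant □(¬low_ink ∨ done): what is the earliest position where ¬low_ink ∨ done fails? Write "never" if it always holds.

At position 0 the labels are {error, low_ink}, so ¬low_ink ∨ done is false there. This is the first violation.

0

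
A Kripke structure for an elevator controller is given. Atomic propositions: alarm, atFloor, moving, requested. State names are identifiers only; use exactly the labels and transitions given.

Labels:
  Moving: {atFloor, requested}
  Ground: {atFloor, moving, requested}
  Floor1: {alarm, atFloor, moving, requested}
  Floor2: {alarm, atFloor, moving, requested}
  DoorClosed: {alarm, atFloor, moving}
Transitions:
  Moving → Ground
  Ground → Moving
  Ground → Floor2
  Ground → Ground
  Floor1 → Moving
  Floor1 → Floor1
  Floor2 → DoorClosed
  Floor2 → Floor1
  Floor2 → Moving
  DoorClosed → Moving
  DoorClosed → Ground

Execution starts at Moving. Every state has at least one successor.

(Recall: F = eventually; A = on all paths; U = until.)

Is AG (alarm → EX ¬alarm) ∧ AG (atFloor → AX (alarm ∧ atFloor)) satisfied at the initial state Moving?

States satisfying alarm → EX ¬alarm: {Moving, Ground, Floor1, Floor2, DoorClosed}.
States satisfying AG (alarm → EX ¬alarm): {Moving, Ground, Floor1, Floor2, DoorClosed}.
States satisfying atFloor → AX (alarm ∧ atFloor): ∅.
States satisfying AG (atFloor → AX (alarm ∧ atFloor)): ∅.
States satisfying AG (alarm → EX ¬alarm) ∧ AG (atFloor → AX (alarm ∧ atFloor)): ∅.
Moving ∉ Sat(AG (alarm → EX ¬alarm) ∧ AG (atFloor → AX (alarm ∧ atFloor))).

Does not hold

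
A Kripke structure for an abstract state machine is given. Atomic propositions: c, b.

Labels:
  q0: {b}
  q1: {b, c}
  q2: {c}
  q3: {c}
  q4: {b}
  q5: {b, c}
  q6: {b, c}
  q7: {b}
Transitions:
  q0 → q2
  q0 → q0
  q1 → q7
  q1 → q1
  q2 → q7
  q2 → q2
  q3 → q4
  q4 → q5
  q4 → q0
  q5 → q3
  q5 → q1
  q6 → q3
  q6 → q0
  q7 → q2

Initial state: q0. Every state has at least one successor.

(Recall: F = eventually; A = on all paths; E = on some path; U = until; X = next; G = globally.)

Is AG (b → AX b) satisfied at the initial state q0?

No

States satisfying b → AX b: {q1, q2, q3, q4}.
States satisfying AG (b → AX b): ∅.
q0 is reachable from q0 and violates b → AX b, so AG fails at q0.
q0 ∉ Sat(AG (b → AX b)).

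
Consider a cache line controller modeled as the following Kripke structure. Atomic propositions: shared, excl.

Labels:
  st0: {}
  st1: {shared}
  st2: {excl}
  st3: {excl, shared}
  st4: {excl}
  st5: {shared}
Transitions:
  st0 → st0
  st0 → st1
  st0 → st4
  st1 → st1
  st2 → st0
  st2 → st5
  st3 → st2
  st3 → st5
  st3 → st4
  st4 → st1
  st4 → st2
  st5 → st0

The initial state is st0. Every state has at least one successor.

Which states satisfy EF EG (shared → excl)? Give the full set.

{st0, st2, st3, st4, st5}

States satisfying EG (shared → excl): {st0, st2, st3, st4}.
States satisfying EF EG (shared → excl): {st0, st2, st3, st4, st5}.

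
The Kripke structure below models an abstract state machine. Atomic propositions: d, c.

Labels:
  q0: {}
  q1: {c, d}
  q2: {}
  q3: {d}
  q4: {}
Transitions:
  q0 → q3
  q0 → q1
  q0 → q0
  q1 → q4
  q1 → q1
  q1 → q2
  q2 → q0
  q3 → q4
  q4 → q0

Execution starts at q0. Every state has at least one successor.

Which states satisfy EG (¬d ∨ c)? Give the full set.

States satisfying ¬d ∨ c: {q0, q1, q2, q4}.
States satisfying EG (¬d ∨ c): {q0, q1, q2, q4}.

{q0, q1, q2, q4}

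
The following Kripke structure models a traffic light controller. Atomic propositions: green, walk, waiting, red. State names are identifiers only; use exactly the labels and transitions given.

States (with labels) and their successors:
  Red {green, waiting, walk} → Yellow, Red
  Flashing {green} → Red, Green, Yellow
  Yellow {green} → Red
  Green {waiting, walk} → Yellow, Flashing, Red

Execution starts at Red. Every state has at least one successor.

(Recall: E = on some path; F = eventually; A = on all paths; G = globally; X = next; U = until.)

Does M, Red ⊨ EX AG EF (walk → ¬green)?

Yes

States satisfying AG EF (walk → ¬green): {Red, Flashing, Yellow, Green}.
States satisfying EX AG EF (walk → ¬green): {Red, Flashing, Yellow, Green}.
Red ∈ Sat(EX AG EF (walk → ¬green)).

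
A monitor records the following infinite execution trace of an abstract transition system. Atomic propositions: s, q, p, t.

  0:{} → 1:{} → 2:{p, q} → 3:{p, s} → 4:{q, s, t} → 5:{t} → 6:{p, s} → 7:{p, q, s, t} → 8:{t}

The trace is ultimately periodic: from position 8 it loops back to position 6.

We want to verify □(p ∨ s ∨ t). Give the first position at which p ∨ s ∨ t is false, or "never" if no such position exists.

0

At position 0 the labels are {}, so p ∨ s ∨ t is false there. This is the first violation.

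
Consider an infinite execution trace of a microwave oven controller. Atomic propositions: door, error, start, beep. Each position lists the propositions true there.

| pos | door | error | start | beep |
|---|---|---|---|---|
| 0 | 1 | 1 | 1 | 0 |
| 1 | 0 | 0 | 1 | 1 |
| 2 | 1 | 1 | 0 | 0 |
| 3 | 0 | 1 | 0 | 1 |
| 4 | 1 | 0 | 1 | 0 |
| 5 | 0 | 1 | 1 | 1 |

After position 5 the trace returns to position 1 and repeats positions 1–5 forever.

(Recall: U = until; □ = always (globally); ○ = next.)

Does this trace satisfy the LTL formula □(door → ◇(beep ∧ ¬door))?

door → ◇(beep ∧ ¬door) holds at every position 0..5, and those are all positions ever visited, so □(door → ◇(beep ∧ ¬door)) holds.
Positions where door holds: 0, 2, 4.
Check ◇(beep ∧ ¬door) at each: 0→ok, 2→ok, 4→ok.

Yes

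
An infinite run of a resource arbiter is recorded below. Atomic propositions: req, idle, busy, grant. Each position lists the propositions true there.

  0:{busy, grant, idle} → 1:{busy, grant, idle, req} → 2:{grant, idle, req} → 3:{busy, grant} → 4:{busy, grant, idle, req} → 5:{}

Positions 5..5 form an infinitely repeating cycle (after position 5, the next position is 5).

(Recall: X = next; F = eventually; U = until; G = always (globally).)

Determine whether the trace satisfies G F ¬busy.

Satisfied

F ¬busy holds at every position 0..5, and those are all positions ever visited, so G F ¬busy holds.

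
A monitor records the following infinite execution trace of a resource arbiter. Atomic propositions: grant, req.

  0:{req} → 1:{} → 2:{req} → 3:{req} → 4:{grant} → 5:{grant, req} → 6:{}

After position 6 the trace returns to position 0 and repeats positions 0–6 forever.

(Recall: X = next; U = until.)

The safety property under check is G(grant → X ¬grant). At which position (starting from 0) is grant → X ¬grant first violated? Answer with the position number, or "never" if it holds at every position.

Check grant → X ¬grant at each position in order: 0 ✓, 1 ✓, 2 ✓, 3 ✓.
At position 4 the labels are {grant} and the next position 5 has {grant, req}, so grant → X ¬grant is false there. This is the first violation.

4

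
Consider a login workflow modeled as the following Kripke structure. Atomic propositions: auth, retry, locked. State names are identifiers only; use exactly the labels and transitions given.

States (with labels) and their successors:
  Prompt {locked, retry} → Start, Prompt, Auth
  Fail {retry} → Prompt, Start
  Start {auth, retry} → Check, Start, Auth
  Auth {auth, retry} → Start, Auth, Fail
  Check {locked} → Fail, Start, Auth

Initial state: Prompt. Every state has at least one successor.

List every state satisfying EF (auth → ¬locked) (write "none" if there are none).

{Prompt, Fail, Start, Auth, Check}

States satisfying auth → ¬locked: {Prompt, Fail, Start, Auth, Check}.
States satisfying EF (auth → ¬locked): {Prompt, Fail, Start, Auth, Check}.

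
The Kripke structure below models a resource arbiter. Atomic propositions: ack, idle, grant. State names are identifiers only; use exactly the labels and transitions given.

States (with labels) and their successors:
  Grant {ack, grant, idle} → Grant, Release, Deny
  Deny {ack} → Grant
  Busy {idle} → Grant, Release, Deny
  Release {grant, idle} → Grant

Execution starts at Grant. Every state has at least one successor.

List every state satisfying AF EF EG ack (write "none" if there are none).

States satisfying EF EG ack: {Grant, Deny, Busy, Release}.
States satisfying AF EF EG ack: {Grant, Deny, Busy, Release}.

{Grant, Deny, Busy, Release}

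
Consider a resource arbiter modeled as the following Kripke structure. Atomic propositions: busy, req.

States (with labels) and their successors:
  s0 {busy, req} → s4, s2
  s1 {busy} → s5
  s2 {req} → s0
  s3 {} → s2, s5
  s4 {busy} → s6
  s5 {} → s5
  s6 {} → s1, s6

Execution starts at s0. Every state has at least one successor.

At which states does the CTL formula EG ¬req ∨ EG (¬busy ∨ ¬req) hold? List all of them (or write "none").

States satisfying ¬req: {s1, s3, s4, s5, s6}.
States satisfying EG ¬req: {s1, s3, s4, s5, s6}.
States satisfying ¬busy ∨ ¬req: {s1, s2, s3, s4, s5, s6}.
States satisfying EG (¬busy ∨ ¬req): {s1, s3, s4, s5, s6}.
States satisfying EG ¬req ∨ EG (¬busy ∨ ¬req): {s1, s3, s4, s5, s6}.

{s1, s3, s4, s5, s6}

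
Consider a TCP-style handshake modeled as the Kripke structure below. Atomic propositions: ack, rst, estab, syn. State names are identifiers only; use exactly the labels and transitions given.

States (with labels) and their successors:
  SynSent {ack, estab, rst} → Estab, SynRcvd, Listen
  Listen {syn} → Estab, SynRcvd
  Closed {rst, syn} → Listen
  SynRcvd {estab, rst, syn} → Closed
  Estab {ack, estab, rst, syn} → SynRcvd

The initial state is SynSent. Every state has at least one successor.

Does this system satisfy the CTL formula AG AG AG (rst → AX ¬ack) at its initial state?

States satisfying AG AG (rst → AX ¬ack): {Listen, Closed, SynRcvd, Estab}.
States satisfying AG AG AG (rst → AX ¬ack): {Listen, Closed, SynRcvd, Estab}.
SynSent is reachable from SynSent and violates AG AG (rst → AX ¬ack), so AG fails at SynSent.
SynSent ∉ Sat(AG AG AG (rst → AX ¬ack)).

No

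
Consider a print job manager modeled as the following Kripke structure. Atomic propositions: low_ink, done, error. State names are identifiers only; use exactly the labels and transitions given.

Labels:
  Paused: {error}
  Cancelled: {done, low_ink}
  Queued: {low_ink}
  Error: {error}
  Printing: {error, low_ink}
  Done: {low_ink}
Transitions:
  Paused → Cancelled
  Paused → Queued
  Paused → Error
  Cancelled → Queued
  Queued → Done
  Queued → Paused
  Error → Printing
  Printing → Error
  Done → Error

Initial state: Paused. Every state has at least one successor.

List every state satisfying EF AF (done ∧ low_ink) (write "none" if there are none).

States satisfying AF (done ∧ low_ink): {Cancelled}.
States satisfying EF AF (done ∧ low_ink): {Paused, Cancelled, Queued}.

{Paused, Cancelled, Queued}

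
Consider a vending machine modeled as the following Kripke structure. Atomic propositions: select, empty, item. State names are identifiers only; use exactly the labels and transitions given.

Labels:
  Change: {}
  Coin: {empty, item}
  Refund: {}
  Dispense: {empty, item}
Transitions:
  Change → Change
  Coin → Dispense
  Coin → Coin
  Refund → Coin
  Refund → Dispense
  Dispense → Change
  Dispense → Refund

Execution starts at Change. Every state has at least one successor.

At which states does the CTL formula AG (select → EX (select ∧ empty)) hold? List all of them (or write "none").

States satisfying select → EX (select ∧ empty): {Change, Coin, Refund, Dispense}.
States satisfying AG (select → EX (select ∧ empty)): {Change, Coin, Refund, Dispense}.

{Change, Coin, Refund, Dispense}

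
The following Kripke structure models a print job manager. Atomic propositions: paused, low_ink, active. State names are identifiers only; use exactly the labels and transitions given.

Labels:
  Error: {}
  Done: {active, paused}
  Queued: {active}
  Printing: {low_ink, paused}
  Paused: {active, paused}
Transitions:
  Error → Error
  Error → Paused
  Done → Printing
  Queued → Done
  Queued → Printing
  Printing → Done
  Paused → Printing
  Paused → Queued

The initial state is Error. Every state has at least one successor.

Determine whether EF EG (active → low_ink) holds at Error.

States satisfying EG (active → low_ink): {Error}.
States satisfying EF EG (active → low_ink): {Error}.
Some path from Error reaches a state where EG (active → low_ink) holds.
Error ∈ Sat(EF EG (active → low_ink)).

Holds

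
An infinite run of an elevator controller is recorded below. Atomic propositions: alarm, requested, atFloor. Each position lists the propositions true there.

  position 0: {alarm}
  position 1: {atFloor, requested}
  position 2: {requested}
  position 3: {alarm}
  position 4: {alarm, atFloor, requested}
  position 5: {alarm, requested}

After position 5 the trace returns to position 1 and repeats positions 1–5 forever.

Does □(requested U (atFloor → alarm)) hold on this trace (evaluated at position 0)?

requested U (atFloor → alarm) holds at every position 0..5, and those are all positions ever visited, so □(requested U (atFloor → alarm)) holds.

Satisfied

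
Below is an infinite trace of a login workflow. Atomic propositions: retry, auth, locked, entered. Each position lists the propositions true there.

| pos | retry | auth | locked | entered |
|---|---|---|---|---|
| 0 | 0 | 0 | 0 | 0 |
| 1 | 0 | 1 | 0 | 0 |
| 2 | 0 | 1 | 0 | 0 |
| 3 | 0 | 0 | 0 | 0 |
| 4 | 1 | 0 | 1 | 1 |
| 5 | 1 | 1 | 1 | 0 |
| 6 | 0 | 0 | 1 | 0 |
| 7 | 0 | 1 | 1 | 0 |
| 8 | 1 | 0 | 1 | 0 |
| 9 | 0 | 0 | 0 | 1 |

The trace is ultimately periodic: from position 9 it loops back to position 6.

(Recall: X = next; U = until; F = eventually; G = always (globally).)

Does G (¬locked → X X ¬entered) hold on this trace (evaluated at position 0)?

Does not hold

¬locked → X X ¬entered must hold at every position from 0 onward. It fails at position 2, so G (¬locked → X X ¬entered) is false.
Positions where ¬locked holds: 0, 1, 2, 3, 9.
Check X X ¬entered at each: 0→ok, 1→ok, 2→fails, 3→ok, 9→ok.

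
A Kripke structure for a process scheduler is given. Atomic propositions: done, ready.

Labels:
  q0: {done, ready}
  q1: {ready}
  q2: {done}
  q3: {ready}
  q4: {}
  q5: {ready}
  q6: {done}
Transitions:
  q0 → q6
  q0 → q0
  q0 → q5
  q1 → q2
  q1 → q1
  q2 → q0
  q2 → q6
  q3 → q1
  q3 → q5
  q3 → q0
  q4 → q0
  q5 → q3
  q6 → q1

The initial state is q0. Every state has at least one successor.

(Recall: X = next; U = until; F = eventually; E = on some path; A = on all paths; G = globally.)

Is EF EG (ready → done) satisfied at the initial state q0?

States satisfying EG (ready → done): {q0, q2, q4}.
States satisfying EF EG (ready → done): {q0, q1, q2, q3, q4, q5, q6}.
Some path from q0 reaches a state where EG (ready → done) holds.
q0 ∈ Sat(EF EG (ready → done)).

Yes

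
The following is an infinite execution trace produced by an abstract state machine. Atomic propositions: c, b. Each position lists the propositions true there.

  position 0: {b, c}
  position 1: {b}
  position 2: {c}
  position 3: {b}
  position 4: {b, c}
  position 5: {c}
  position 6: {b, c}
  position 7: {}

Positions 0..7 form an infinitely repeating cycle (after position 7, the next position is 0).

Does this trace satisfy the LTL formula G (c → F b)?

c → F b holds at every position 0..7, and those are all positions ever visited, so G (c → F b) holds.
Positions where c holds: 0, 2, 4, 5, 6.
Check F b at each: 0→ok, 2→ok, 4→ok, 5→ok, 6→ok.

Satisfied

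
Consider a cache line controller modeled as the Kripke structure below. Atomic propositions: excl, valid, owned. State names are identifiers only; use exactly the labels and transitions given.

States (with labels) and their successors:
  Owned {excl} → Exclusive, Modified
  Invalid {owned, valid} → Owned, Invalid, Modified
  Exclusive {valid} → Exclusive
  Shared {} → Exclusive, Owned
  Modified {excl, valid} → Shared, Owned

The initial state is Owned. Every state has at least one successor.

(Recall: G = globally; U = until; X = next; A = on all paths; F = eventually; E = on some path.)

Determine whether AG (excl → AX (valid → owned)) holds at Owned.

Violated

States satisfying excl → AX (valid → owned): {Invalid, Exclusive, Shared, Modified}.
States satisfying AG (excl → AX (valid → owned)): {Exclusive}.
Owned is reachable from Owned and violates excl → AX (valid → owned), so AG fails at Owned.
Owned ∉ Sat(AG (excl → AX (valid → owned))).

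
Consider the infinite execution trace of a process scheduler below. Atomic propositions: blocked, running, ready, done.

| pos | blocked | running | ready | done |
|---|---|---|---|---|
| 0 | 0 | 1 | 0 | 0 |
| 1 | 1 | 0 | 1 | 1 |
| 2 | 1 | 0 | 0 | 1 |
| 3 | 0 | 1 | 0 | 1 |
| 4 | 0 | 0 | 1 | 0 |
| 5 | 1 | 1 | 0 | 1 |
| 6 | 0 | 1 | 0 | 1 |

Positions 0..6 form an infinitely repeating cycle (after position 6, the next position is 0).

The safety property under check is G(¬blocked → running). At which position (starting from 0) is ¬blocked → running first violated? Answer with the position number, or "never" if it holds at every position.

4

Check ¬blocked → running at each position in order: 0 ✓, 1 ✓, 2 ✓, 3 ✓.
At position 4 the labels are {ready}, so ¬blocked → running is false there. This is the first violation.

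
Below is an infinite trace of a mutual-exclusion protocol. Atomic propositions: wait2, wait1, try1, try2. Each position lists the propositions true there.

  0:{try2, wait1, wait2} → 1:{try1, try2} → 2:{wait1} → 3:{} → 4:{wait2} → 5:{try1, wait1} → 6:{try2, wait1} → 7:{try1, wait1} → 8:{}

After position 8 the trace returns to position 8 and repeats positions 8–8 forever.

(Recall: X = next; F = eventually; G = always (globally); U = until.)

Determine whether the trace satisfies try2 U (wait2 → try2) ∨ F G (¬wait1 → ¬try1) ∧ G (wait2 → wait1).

Satisfied

Walking from position 0: wait2 → try2 first holds at position 0, and try2 holds at every earlier position along the way, so try2 U (wait2 → try2) holds.
At position 0: try2 U (wait2 → try2) is true; F G (¬wait1 → ¬try1) ∧ G (wait2 → wait1) is false; so try2 U (wait2 → try2) ∨ F G (¬wait1 → ¬try1) ∧ G (wait2 → wait1) is true.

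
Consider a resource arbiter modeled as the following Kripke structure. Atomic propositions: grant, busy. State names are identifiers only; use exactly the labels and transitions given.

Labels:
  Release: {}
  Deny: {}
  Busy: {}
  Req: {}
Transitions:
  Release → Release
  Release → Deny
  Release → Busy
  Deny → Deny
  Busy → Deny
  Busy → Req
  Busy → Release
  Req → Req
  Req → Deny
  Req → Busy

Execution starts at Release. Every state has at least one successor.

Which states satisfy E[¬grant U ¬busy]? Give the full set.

States satisfying ¬grant: {Release, Deny, Busy, Req}.
States satisfying ¬busy: {Release, Deny, Busy, Req}.
States satisfying E[¬grant U ¬busy]: {Release, Deny, Busy, Req}.

{Release, Deny, Busy, Req}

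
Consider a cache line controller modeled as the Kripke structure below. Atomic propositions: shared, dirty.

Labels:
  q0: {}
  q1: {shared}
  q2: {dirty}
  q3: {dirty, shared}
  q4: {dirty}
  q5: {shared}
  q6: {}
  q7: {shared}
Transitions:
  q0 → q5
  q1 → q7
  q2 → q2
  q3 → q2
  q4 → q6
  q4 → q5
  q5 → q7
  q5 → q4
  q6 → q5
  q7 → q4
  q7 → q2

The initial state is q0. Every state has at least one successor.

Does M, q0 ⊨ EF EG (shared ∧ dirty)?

States satisfying EG (shared ∧ dirty): ∅.
States satisfying EF EG (shared ∧ dirty): ∅.
No suitable path/successor from q0 witnesses the formula.
q0 ∉ Sat(EF EG (shared ∧ dirty)).

Does not hold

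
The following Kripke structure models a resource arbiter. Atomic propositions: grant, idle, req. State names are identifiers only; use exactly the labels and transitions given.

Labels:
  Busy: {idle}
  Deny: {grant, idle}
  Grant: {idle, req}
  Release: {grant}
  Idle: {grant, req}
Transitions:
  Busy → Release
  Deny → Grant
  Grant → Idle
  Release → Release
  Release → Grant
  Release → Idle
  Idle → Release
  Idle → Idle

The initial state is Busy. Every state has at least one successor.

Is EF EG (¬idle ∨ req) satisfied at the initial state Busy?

Yes

States satisfying EG (¬idle ∨ req): {Grant, Release, Idle}.
States satisfying EF EG (¬idle ∨ req): {Busy, Deny, Grant, Release, Idle}.
Some path from Busy reaches a state where EG (¬idle ∨ req) holds.
Busy ∈ Sat(EF EG (¬idle ∨ req)).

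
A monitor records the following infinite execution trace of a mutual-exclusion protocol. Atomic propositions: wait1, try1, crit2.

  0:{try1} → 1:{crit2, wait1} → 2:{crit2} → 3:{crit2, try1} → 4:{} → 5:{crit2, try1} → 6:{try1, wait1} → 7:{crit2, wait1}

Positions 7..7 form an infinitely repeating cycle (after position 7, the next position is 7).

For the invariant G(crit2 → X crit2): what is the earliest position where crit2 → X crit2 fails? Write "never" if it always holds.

3

Check crit2 → X crit2 at each position in order: 0 ✓, 1 ✓, 2 ✓.
At position 3 the labels are {crit2, try1} and the next position 4 has {}, so crit2 → X crit2 is false there. This is the first violation.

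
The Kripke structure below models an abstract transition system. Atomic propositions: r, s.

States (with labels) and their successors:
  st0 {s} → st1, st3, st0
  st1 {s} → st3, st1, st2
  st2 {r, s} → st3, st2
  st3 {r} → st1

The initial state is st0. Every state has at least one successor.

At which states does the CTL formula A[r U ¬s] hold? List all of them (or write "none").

{st3}

States satisfying r: {st2, st3}.
States satisfying ¬s: {st3}.
States satisfying A[r U ¬s]: {st3}.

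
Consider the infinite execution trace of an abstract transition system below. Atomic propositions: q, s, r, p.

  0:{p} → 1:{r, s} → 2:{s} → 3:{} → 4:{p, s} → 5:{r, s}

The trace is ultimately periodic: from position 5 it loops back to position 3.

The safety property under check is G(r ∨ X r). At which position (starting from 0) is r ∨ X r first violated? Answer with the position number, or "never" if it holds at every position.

2

Check r ∨ X r at each position in order: 0 ✓, 1 ✓.
At position 2 the labels are {s} and the next position 3 has {}, so r ∨ X r is false there. This is the first violation.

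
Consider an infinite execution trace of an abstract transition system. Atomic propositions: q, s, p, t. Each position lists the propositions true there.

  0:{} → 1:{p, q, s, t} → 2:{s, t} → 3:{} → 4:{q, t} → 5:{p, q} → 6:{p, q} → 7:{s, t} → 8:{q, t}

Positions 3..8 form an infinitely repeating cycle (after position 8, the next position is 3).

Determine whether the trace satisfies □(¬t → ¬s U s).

Yes

¬t → ¬s U s holds at every position 0..8, and those are all positions ever visited, so □(¬t → ¬s U s) holds.
Positions where ¬t holds: 0, 3, 5, 6.
Check ¬s U s at each: 0→ok, 3→ok, 5→ok, 6→ok.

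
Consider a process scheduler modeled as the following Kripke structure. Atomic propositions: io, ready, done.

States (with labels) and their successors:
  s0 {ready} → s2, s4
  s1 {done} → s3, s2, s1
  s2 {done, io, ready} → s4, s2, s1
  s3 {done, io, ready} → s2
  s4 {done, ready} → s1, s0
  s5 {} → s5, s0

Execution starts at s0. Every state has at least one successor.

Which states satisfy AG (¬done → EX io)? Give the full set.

States satisfying ¬done → EX io: {s0, s1, s2, s3, s4}.
States satisfying AG (¬done → EX io): {s0, s1, s2, s3, s4}.

{s0, s1, s2, s3, s4}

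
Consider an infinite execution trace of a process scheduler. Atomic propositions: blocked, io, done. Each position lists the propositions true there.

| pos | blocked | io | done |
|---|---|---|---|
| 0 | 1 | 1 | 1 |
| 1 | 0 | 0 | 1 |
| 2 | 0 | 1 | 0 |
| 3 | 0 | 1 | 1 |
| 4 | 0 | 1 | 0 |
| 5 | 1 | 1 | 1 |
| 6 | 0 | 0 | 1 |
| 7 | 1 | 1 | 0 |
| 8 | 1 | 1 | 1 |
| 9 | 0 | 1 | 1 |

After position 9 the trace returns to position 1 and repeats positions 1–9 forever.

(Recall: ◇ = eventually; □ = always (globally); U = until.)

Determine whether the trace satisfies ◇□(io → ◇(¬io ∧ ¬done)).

No

□(io → ◇(¬io ∧ ¬done)) is false at every position 0..9, so it never becomes true and ◇□(io → ◇(¬io ∧ ¬done)) fails.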